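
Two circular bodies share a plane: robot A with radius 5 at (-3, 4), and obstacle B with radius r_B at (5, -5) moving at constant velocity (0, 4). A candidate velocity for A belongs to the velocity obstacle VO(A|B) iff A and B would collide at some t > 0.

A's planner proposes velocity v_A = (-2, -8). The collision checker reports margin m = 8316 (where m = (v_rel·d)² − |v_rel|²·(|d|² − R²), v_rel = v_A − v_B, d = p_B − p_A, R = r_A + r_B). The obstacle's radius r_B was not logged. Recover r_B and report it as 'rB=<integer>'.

m = 8316
d = (8, -9);  v_rel = (-2, -12),  |v_rel|² = 148
v_rel×d = (-2)·(-9) − (-12)·(8) = 114
since m = R²·148 − 114²:  R² = (12996 + 8316) / 148 = 144
R = √144 = 12  ⇒  r_B = 12 − 5 = 7

rB=7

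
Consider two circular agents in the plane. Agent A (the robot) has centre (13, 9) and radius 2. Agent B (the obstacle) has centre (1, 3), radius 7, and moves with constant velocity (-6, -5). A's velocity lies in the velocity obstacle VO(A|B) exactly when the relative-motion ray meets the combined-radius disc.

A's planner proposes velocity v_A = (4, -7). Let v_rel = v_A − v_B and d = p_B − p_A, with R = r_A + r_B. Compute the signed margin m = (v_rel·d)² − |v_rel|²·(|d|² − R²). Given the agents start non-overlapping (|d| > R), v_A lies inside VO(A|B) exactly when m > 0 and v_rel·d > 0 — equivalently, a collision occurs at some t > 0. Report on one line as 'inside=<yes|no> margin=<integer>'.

d = (-12, -6),  |d|² = 180;  R = 2+7 = 9,  c = 180−9² = 99
v_rel = (10, -2),  |v_rel|² = 104;  v_rel·d = (10)·(-12) + (-2)·(-6) = -108
104·t² + 216·t + 99 = 0  ⇒  m = (-108)² − 104·99 = 1368
m = 1368 > 0,  v_rel·d = -108 < 0  ⇒  outside

inside=no margin=1368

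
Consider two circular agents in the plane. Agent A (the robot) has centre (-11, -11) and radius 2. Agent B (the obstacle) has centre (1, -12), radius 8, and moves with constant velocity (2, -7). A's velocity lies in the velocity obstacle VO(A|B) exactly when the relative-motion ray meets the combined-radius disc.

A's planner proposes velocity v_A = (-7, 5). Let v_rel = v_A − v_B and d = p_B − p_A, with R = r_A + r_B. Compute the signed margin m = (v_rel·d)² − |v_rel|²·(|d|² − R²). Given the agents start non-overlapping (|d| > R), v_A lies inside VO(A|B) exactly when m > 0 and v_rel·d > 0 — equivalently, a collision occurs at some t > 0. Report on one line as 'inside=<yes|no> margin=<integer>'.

d = (12, -1),  |d|² = 145;  R = 2+8 = 10,  c = 145−10² = 45
v_rel = (-9, 12),  |v_rel|² = 225;  v_rel·d = (-9)·(12) + (12)·(-1) = -120
225·t² + 240·t + 45 = 0  ⇒  m = (-120)² − 225·45 = 4275
m = 4275 > 0,  v_rel·d = -120 < 0  ⇒  outside

inside=no margin=4275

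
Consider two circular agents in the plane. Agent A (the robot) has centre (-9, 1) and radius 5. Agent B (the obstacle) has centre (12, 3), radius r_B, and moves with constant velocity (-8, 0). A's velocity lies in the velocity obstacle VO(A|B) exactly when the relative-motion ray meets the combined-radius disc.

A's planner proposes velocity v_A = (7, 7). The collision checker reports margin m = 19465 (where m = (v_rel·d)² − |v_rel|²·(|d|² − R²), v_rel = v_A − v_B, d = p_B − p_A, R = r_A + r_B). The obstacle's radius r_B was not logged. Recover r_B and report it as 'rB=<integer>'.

m = 19465
d = (21, 2);  v_rel = (15, 7),  |v_rel|² = 274
v_rel×d = (15)·(2) − (7)·(21) = -117
since m = R²·274 − (-117)²:  R² = (13689 + 19465) / 274 = 121
R = √121 = 11  ⇒  r_B = 11 − 5 = 6

rB=6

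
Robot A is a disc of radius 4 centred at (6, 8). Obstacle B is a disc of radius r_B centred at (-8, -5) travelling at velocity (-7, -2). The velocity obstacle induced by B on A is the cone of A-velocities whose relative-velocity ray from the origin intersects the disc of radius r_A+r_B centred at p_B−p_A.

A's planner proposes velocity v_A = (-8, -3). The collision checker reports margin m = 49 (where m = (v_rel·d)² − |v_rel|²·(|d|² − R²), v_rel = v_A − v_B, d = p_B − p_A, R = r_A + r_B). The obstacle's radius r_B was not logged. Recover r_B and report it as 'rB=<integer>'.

m = 49
d = (-14, -13);  v_rel = (-1, -1),  |v_rel|² = 2
v_rel×d = (-1)·(-13) − (-1)·(-14) = -1
since m = R²·2 − (-1)²:  R² = (1 + 49) / 2 = 25
R = √25 = 5  ⇒  r_B = 5 − 4 = 1

rB=1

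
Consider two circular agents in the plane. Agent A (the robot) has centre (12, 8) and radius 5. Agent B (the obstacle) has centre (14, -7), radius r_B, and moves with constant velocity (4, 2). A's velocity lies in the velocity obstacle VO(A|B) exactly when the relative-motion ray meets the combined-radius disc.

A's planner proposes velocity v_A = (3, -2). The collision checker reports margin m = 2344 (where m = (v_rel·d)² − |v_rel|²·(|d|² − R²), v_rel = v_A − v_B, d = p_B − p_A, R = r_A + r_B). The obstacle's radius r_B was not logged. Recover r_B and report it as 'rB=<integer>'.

m = 2344
d = (2, -15);  v_rel = (-1, -4),  |v_rel|² = 17
v_rel×d = (-1)·(-15) − (-4)·(2) = 23
since m = R²·17 − 23²:  R² = (529 + 2344) / 17 = 169
R = √169 = 13  ⇒  r_B = 13 − 5 = 8

rB=8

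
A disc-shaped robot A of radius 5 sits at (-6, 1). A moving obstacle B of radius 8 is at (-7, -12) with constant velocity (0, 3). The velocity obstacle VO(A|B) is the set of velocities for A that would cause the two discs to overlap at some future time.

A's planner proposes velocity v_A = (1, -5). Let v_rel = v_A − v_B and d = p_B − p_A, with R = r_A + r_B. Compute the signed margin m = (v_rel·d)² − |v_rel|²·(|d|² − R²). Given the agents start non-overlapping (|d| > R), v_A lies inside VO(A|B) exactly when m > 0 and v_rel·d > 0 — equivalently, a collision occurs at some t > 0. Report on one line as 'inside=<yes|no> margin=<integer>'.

d = (-1, -13),  |d|² = 170;  R = 5+8 = 13,  c = 170−13² = 1
v_rel = (1, -8),  |v_rel|² = 65;  v_rel·d = (1)·(-1) + (-8)·(-13) = 103
65·t² − 206·t + 1 = 0  ⇒  m = 103² − 65·1 = 10544
m = 10544 > 0,  v_rel·d = 103 > 0  ⇒  inside

inside=yes margin=10544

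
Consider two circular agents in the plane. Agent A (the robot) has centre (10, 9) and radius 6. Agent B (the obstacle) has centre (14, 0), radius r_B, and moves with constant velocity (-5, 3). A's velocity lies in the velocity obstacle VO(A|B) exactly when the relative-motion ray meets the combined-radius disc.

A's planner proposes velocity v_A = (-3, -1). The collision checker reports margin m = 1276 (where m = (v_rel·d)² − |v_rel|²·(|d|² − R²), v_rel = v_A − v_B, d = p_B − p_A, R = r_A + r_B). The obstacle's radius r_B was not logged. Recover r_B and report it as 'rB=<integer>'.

m = 1276
d = (4, -9);  v_rel = (2, -4),  |v_rel|² = 20
v_rel×d = (2)·(-9) − (-4)·(4) = -2
since m = R²·20 − (-2)²:  R² = (4 + 1276) / 20 = 64
R = √64 = 8  ⇒  r_B = 8 − 6 = 2

rB=2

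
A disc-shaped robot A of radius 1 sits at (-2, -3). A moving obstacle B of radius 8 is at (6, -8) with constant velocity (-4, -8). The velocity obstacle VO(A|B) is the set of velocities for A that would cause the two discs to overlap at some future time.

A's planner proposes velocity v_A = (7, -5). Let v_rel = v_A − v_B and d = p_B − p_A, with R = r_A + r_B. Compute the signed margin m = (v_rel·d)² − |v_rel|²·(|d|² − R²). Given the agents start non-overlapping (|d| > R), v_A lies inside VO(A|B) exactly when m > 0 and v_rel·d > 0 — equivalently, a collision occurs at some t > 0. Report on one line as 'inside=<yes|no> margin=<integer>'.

d = (8, -5),  |d|² = 89;  R = 1+8 = 9,  c = 89−9² = 8
v_rel = (11, 3),  |v_rel|² = 130;  v_rel·d = (11)·(8) + (3)·(-5) = 73
130·t² − 146·t + 8 = 0  ⇒  m = 73² − 130·8 = 4289
m = 4289 > 0,  v_rel·d = 73 > 0  ⇒  inside

inside=yes margin=4289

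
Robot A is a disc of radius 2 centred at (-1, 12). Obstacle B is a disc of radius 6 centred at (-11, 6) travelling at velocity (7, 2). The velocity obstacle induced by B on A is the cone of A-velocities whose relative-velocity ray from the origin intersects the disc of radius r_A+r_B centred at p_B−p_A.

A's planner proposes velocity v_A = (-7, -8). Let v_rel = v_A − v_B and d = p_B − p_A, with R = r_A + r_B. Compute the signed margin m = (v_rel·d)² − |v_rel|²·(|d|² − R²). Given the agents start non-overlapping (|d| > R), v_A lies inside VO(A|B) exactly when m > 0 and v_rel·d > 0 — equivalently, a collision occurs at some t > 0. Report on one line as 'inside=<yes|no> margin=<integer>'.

d = (-10, -6),  |d|² = 136;  R = 2+6 = 8,  c = 136−8² = 72
v_rel = (-14, -10),  |v_rel|² = 296;  v_rel·d = (-14)·(-10) + (-10)·(-6) = 200
296·t² − 400·t + 72 = 0  ⇒  m = 200² − 296·72 = 18688
m = 18688 > 0,  v_rel·d = 200 > 0  ⇒  inside

inside=yes margin=18688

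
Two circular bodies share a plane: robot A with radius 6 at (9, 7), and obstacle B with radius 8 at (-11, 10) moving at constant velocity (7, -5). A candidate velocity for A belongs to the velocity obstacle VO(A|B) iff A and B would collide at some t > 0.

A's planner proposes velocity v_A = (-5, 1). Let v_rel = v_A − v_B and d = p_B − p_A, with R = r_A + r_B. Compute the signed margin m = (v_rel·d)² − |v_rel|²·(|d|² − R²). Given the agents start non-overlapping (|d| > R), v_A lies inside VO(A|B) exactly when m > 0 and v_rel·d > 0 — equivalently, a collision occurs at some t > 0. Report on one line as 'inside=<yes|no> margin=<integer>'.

d = (-20, 3),  |d|² = 409;  R = 6+8 = 14,  c = 409−14² = 213
v_rel = (-12, 6),  |v_rel|² = 180;  v_rel·d = (-12)·(-20) + (6)·(3) = 258
180·t² − 516·t + 213 = 0  ⇒  m = 258² − 180·213 = 28224
m = 28224 > 0,  v_rel·d = 258 > 0  ⇒  inside

inside=yes margin=28224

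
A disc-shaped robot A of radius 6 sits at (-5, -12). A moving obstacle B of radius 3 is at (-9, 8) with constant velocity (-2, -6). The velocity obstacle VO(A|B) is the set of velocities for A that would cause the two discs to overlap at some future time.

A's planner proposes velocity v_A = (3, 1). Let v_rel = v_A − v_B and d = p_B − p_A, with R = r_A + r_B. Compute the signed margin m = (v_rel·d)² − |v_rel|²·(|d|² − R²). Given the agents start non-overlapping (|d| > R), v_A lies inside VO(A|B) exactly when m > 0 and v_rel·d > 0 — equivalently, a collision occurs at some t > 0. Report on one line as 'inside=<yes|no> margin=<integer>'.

d = (-4, 20),  |d|² = 416;  R = 6+3 = 9,  c = 416−9² = 335
v_rel = (5, 7),  |v_rel|² = 74;  v_rel·d = (5)·(-4) + (7)·(20) = 120
74·t² − 240·t + 335 = 0  ⇒  m = 120² − 74·335 = -10390
m = -10390 < 0,  v_rel·d = 120 > 0  ⇒  outside

inside=no margin=-10390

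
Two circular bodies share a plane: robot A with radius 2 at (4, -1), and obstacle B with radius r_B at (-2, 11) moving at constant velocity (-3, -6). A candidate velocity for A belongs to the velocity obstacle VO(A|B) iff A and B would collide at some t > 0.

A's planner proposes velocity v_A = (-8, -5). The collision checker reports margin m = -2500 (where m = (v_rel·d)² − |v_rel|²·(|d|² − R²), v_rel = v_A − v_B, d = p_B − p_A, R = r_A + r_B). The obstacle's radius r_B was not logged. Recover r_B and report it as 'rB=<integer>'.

m = -2500
d = (-6, 12);  v_rel = (-5, 1),  |v_rel|² = 26
v_rel×d = (-5)·(12) − (1)·(-6) = -54
since m = R²·26 − (-54)²:  R² = (2916 + -2500) / 26 = 16
R = √16 = 4  ⇒  r_B = 4 − 2 = 2

rB=2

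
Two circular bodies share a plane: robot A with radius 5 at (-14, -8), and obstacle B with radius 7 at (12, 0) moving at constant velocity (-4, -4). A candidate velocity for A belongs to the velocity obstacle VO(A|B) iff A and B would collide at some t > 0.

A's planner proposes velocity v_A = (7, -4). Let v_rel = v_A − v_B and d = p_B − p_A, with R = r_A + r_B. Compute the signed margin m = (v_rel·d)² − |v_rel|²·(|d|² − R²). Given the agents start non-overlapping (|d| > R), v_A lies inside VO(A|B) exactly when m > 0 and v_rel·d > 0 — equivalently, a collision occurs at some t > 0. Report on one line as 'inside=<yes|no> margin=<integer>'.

d = (26, 8),  |d|² = 740;  R = 5+7 = 12,  c = 740−12² = 596
v_rel = (11, 0),  |v_rel|² = 121;  v_rel·d = (11)·(26) + (0)·(8) = 286
121·t² − 572·t + 596 = 0  ⇒  m = 286² − 121·596 = 9680
m = 9680 > 0,  v_rel·d = 286 > 0  ⇒  inside

inside=yes margin=9680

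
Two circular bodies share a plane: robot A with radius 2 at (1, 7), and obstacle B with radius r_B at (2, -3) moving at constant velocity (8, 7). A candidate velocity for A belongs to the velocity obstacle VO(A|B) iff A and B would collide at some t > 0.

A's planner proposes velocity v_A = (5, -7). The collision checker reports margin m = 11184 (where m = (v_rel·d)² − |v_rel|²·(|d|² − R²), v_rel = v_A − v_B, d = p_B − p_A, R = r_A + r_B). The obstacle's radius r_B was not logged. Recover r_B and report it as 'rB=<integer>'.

m = 11184
d = (1, -10);  v_rel = (-3, -14),  |v_rel|² = 205
v_rel×d = (-3)·(-10) − (-14)·(1) = 44
since m = R²·205 − 44²:  R² = (1936 + 11184) / 205 = 64
R = √64 = 8  ⇒  r_B = 8 − 2 = 6

rB=6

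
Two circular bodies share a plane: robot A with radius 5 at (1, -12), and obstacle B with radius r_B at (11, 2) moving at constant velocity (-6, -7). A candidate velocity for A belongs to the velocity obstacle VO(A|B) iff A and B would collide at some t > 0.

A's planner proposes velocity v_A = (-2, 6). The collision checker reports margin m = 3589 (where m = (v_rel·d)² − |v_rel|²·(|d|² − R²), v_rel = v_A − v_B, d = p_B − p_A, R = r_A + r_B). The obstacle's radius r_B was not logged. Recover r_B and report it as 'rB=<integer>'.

m = 3589
d = (10, 14);  v_rel = (4, 13),  |v_rel|² = 185
v_rel×d = (4)·(14) − (13)·(10) = -74
since m = R²·185 − (-74)²:  R² = (5476 + 3589) / 185 = 49
R = √49 = 7  ⇒  r_B = 7 − 5 = 2

rB=2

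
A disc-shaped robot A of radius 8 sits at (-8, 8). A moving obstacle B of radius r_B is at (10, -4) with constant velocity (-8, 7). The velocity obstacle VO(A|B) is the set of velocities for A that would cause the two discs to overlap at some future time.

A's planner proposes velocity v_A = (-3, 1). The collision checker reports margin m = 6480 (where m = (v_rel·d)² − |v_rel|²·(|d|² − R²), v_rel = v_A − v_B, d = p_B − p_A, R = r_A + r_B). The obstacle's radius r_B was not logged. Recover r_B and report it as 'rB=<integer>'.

m = 6480
d = (18, -12);  v_rel = (5, -6),  |v_rel|² = 61
v_rel×d = (5)·(-12) − (-6)·(18) = 48
since m = R²·61 − 48²:  R² = (2304 + 6480) / 61 = 144
R = √144 = 12  ⇒  r_B = 12 − 8 = 4

rB=4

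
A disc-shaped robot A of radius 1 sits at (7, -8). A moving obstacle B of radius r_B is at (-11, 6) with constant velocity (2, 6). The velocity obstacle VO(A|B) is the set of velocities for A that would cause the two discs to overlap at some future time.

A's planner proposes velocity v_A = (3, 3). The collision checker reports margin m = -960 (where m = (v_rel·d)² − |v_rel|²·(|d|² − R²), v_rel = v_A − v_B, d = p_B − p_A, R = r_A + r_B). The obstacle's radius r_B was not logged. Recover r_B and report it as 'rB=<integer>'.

m = -960
d = (-18, 14);  v_rel = (1, -3),  |v_rel|² = 10
v_rel×d = (1)·(14) − (-3)·(-18) = -40
since m = R²·10 − (-40)²:  R² = (1600 + -960) / 10 = 64
R = √64 = 8  ⇒  r_B = 8 − 1 = 7

rB=7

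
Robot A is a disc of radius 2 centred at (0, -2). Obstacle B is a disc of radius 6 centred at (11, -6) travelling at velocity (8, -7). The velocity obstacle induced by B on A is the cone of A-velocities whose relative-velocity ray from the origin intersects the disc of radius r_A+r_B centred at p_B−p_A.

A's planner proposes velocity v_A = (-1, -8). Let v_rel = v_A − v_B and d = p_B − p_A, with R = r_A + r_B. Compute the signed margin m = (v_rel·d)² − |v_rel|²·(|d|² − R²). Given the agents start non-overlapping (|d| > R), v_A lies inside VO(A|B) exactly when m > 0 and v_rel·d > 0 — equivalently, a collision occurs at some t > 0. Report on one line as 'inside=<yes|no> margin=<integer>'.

d = (11, -4),  |d|² = 137;  R = 2+6 = 8,  c = 137−8² = 73
v_rel = (-9, -1),  |v_rel|² = 82;  v_rel·d = (-9)·(11) + (-1)·(-4) = -95
82·t² + 190·t + 73 = 0  ⇒  m = (-95)² − 82·73 = 3039
m = 3039 > 0,  v_rel·d = -95 < 0  ⇒  outside

inside=no margin=3039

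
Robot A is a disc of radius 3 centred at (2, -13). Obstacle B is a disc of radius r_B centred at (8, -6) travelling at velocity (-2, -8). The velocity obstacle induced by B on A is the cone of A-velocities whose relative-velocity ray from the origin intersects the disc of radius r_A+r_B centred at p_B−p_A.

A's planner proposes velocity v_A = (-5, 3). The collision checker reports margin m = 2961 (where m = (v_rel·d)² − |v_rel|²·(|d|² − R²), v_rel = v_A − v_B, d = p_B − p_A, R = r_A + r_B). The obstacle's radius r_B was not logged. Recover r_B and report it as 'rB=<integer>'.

m = 2961
d = (6, 7);  v_rel = (-3, 11),  |v_rel|² = 130
v_rel×d = (-3)·(7) − (11)·(6) = -87
since m = R²·130 − (-87)²:  R² = (7569 + 2961) / 130 = 81
R = √81 = 9  ⇒  r_B = 9 − 3 = 6

rB=6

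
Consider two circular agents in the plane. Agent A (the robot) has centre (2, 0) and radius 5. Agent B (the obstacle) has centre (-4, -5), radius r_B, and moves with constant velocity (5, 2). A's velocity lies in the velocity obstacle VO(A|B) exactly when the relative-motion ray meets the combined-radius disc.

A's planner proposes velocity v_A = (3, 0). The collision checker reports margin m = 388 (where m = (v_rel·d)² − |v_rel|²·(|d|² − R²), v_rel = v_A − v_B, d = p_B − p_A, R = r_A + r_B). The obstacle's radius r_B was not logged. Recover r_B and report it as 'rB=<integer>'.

m = 388
d = (-6, -5);  v_rel = (-2, -2),  |v_rel|² = 8
v_rel×d = (-2)·(-5) − (-2)·(-6) = -2
since m = R²·8 − (-2)²:  R² = (4 + 388) / 8 = 49
R = √49 = 7  ⇒  r_B = 7 − 5 = 2

rB=2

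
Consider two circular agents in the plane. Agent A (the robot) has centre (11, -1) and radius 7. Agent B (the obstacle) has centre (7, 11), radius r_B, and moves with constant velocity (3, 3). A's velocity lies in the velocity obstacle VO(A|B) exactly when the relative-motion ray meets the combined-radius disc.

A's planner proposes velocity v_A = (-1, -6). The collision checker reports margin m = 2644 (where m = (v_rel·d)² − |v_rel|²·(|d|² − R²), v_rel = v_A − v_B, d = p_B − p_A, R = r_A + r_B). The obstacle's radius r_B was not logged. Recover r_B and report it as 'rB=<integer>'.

m = 2644
d = (-4, 12);  v_rel = (-4, -9),  |v_rel|² = 97
v_rel×d = (-4)·(12) − (-9)·(-4) = -84
since m = R²·97 − (-84)²:  R² = (7056 + 2644) / 97 = 100
R = √100 = 10  ⇒  r_B = 10 − 7 = 3

rB=3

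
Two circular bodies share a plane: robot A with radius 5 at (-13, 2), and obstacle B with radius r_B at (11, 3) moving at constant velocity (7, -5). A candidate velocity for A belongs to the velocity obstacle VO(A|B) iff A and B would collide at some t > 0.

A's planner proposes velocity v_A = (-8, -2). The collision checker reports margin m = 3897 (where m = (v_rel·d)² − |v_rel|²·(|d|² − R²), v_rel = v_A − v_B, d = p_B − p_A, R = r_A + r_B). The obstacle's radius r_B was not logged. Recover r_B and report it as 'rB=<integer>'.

m = 3897
d = (24, 1);  v_rel = (-15, 3),  |v_rel|² = 234
v_rel×d = (-15)·(1) − (3)·(24) = -87
since m = R²·234 − (-87)²:  R² = (7569 + 3897) / 234 = 49
R = √49 = 7  ⇒  r_B = 7 − 5 = 2

rB=2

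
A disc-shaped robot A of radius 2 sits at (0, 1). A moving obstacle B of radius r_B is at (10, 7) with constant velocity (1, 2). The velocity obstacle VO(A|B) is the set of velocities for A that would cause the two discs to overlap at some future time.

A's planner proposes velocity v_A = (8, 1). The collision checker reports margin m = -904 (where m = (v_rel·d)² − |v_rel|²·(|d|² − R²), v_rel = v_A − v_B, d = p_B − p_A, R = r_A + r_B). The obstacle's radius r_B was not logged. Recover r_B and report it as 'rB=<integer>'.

m = -904
d = (10, 6);  v_rel = (7, -1),  |v_rel|² = 50
v_rel×d = (7)·(6) − (-1)·(10) = 52
since m = R²·50 − 52²:  R² = (2704 + -904) / 50 = 36
R = √36 = 6  ⇒  r_B = 6 − 2 = 4

rB=4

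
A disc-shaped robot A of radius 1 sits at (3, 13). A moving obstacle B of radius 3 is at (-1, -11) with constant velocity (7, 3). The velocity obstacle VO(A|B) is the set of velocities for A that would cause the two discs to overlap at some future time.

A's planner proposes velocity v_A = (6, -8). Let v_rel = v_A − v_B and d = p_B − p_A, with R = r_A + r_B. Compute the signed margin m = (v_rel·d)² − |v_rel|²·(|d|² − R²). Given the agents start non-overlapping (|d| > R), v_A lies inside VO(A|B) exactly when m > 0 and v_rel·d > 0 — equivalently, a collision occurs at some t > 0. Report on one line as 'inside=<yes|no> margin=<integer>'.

d = (-4, -24),  |d|² = 592;  R = 1+3 = 4,  c = 592−4² = 576
v_rel = (-1, -11),  |v_rel|² = 122;  v_rel·d = (-1)·(-4) + (-11)·(-24) = 268
122·t² − 536·t + 576 = 0  ⇒  m = 268² − 122·576 = 1552
m = 1552 > 0,  v_rel·d = 268 > 0  ⇒  inside

inside=yes margin=1552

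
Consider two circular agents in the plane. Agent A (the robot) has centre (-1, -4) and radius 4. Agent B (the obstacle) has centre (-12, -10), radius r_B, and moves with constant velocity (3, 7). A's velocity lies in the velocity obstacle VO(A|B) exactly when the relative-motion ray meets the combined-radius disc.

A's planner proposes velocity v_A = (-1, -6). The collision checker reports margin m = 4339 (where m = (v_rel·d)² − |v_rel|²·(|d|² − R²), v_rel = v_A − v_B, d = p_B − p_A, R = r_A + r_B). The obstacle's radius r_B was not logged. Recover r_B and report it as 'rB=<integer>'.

m = 4339
d = (-11, -6);  v_rel = (-4, -13),  |v_rel|² = 185
v_rel×d = (-4)·(-6) − (-13)·(-11) = -119
since m = R²·185 − (-119)²:  R² = (14161 + 4339) / 185 = 100
R = √100 = 10  ⇒  r_B = 10 − 4 = 6

rB=6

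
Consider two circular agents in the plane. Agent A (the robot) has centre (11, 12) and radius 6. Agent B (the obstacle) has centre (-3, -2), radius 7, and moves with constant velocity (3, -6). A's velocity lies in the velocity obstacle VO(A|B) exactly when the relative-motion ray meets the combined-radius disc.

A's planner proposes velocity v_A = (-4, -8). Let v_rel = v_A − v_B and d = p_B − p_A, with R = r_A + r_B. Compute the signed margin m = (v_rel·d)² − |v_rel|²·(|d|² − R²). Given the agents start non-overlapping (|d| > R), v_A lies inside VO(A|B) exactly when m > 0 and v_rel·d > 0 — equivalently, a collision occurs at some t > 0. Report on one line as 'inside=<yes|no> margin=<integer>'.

d = (-14, -14),  |d|² = 392;  R = 6+7 = 13,  c = 392−13² = 223
v_rel = (-7, -2),  |v_rel|² = 53;  v_rel·d = (-7)·(-14) + (-2)·(-14) = 126
53·t² − 252·t + 223 = 0  ⇒  m = 126² − 53·223 = 4057
m = 4057 > 0,  v_rel·d = 126 > 0  ⇒  inside

inside=yes margin=4057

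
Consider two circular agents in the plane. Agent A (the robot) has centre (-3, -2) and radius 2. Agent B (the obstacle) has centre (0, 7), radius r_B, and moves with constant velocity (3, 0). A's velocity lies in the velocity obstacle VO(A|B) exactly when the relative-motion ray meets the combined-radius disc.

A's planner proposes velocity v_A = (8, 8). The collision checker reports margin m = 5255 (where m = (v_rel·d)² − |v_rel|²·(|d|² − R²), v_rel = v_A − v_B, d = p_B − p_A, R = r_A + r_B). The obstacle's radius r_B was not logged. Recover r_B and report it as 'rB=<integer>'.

m = 5255
d = (3, 9);  v_rel = (5, 8),  |v_rel|² = 89
v_rel×d = (5)·(9) − (8)·(3) = 21
since m = R²·89 − 21²:  R² = (441 + 5255) / 89 = 64
R = √64 = 8  ⇒  r_B = 8 − 2 = 6

rB=6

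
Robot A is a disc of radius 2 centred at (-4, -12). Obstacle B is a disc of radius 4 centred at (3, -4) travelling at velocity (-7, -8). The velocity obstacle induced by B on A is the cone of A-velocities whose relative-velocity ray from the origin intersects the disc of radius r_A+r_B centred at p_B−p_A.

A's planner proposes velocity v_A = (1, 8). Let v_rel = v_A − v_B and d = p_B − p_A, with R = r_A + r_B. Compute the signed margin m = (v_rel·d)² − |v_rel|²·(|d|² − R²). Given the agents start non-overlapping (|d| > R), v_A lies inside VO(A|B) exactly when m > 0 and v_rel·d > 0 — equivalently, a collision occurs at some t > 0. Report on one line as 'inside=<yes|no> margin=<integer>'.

d = (7, 8),  |d|² = 113;  R = 2+4 = 6,  c = 113−6² = 77
v_rel = (8, 16),  |v_rel|² = 320;  v_rel·d = (8)·(7) + (16)·(8) = 184
320·t² − 368·t + 77 = 0  ⇒  m = 184² − 320·77 = 9216
m = 9216 > 0,  v_rel·d = 184 > 0  ⇒  inside

inside=yes margin=9216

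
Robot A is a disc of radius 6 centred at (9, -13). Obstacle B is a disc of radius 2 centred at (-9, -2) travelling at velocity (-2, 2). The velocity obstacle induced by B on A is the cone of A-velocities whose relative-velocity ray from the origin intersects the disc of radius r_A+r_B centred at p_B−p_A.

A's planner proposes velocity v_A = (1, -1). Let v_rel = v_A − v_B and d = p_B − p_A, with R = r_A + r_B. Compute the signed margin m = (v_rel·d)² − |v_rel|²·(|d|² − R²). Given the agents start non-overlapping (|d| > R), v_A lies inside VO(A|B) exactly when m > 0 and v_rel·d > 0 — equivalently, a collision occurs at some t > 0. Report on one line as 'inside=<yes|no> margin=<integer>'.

d = (-18, 11),  |d|² = 445;  R = 6+2 = 8,  c = 445−8² = 381
v_rel = (3, -3),  |v_rel|² = 18;  v_rel·d = (3)·(-18) + (-3)·(11) = -87
18·t² + 174·t + 381 = 0  ⇒  m = (-87)² − 18·381 = 711
m = 711 > 0,  v_rel·d = -87 < 0  ⇒  outside

inside=no margin=711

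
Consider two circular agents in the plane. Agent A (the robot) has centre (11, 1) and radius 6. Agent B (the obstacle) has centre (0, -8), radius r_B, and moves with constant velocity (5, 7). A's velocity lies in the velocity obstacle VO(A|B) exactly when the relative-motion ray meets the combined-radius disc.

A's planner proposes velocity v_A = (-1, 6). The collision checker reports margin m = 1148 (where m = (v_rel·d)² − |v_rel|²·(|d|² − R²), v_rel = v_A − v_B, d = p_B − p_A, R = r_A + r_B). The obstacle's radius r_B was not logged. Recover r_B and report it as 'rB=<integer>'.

m = 1148
d = (-11, -9);  v_rel = (-6, -1),  |v_rel|² = 37
v_rel×d = (-6)·(-9) − (-1)·(-11) = 43
since m = R²·37 − 43²:  R² = (1849 + 1148) / 37 = 81
R = √81 = 9  ⇒  r_B = 9 − 6 = 3

rB=3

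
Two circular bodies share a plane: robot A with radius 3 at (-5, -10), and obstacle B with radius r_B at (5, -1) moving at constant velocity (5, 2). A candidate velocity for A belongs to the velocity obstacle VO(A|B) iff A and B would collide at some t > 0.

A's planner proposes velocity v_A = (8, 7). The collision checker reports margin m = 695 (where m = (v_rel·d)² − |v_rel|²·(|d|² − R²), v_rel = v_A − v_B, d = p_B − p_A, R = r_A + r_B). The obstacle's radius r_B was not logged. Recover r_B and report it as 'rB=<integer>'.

m = 695
d = (10, 9);  v_rel = (3, 5),  |v_rel|² = 34
v_rel×d = (3)·(9) − (5)·(10) = -23
since m = R²·34 − (-23)²:  R² = (529 + 695) / 34 = 36
R = √36 = 6  ⇒  r_B = 6 − 3 = 3

rB=3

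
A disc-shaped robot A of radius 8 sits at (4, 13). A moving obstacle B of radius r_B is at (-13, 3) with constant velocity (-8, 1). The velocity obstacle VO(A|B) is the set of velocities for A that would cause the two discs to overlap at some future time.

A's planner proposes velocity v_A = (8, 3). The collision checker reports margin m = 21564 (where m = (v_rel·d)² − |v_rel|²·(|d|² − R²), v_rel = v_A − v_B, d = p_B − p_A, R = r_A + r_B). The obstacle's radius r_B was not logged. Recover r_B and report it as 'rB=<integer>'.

m = 21564
d = (-17, -10);  v_rel = (16, 2),  |v_rel|² = 260
v_rel×d = (16)·(-10) − (2)·(-17) = -126
since m = R²·260 − (-126)²:  R² = (15876 + 21564) / 260 = 144
R = √144 = 12  ⇒  r_B = 12 − 8 = 4

rB=4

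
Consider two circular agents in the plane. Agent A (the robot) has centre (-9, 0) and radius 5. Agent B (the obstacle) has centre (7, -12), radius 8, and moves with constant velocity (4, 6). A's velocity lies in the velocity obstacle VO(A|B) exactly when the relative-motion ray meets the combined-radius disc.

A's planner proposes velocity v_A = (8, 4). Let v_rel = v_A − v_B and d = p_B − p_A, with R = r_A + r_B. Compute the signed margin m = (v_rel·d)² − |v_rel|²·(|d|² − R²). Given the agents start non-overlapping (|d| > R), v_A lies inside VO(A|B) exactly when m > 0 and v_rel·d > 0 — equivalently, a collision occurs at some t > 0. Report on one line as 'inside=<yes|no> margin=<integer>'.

d = (16, -12),  |d|² = 400;  R = 5+8 = 13,  c = 400−13² = 231
v_rel = (4, -2),  |v_rel|² = 20;  v_rel·d = (4)·(16) + (-2)·(-12) = 88
20·t² − 176·t + 231 = 0  ⇒  m = 88² − 20·231 = 3124
m = 3124 > 0,  v_rel·d = 88 > 0  ⇒  inside

inside=yes margin=3124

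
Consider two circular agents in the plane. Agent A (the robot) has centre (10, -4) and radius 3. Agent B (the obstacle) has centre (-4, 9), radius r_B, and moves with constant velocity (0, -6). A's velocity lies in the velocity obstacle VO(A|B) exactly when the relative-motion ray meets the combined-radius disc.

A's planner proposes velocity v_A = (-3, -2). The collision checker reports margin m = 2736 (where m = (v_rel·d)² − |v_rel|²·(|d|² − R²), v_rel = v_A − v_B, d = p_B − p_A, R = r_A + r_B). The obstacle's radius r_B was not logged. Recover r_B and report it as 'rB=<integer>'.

m = 2736
d = (-14, 13);  v_rel = (-3, 4),  |v_rel|² = 25
v_rel×d = (-3)·(13) − (4)·(-14) = 17
since m = R²·25 − 17²:  R² = (289 + 2736) / 25 = 121
R = √121 = 11  ⇒  r_B = 11 − 3 = 8

rB=8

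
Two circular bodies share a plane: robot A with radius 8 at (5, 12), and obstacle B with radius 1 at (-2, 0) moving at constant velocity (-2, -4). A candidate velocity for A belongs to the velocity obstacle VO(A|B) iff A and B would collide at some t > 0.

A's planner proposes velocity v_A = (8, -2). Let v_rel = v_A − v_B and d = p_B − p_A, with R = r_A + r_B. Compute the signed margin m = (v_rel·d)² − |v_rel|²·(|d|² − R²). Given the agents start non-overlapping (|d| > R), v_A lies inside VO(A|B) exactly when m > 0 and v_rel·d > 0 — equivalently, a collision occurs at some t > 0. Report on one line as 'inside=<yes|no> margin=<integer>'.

d = (-7, -12),  |d|² = 193;  R = 8+1 = 9,  c = 193−9² = 112
v_rel = (10, 2),  |v_rel|² = 104;  v_rel·d = (10)·(-7) + (2)·(-12) = -94
104·t² + 188·t + 112 = 0  ⇒  m = (-94)² − 104·112 = -2812
m = -2812 < 0,  v_rel·d = -94 < 0  ⇒  outside

inside=no margin=-2812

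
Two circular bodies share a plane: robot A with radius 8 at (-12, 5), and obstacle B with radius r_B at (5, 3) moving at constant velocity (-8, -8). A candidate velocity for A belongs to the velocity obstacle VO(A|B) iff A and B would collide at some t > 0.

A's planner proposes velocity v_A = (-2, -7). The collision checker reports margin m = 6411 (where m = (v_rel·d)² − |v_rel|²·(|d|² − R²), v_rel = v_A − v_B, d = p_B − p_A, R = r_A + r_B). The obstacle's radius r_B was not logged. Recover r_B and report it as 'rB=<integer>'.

m = 6411
d = (17, -2);  v_rel = (6, 1),  |v_rel|² = 37
v_rel×d = (6)·(-2) − (1)·(17) = -29
since m = R²·37 − (-29)²:  R² = (841 + 6411) / 37 = 196
R = √196 = 14  ⇒  r_B = 14 − 8 = 6

rB=6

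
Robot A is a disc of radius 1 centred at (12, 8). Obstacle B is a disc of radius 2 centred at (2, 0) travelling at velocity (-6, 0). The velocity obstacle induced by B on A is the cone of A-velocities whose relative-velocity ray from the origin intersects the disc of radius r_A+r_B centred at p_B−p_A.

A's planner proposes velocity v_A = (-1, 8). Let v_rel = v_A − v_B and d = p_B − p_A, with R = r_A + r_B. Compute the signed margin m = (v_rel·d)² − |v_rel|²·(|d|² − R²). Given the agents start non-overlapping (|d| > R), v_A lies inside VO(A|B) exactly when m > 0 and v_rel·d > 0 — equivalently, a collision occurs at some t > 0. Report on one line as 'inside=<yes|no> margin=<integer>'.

d = (-10, -8),  |d|² = 164;  R = 1+2 = 3,  c = 164−3² = 155
v_rel = (5, 8),  |v_rel|² = 89;  v_rel·d = (5)·(-10) + (8)·(-8) = -114
89·t² + 228·t + 155 = 0  ⇒  m = (-114)² − 89·155 = -799
m = -799 < 0,  v_rel·d = -114 < 0  ⇒  outside

inside=no margin=-799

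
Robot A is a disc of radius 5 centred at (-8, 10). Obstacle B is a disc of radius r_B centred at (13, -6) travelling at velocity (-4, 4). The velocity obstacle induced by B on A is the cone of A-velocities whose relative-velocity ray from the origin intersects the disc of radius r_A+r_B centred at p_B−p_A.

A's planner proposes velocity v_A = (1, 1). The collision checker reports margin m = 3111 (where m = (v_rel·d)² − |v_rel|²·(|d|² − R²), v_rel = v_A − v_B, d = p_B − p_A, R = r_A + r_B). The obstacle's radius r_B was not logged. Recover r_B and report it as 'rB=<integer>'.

m = 3111
d = (21, -16);  v_rel = (5, -3),  |v_rel|² = 34
v_rel×d = (5)·(-16) − (-3)·(21) = -17
since m = R²·34 − (-17)²:  R² = (289 + 3111) / 34 = 100
R = √100 = 10  ⇒  r_B = 10 − 5 = 5

rB=5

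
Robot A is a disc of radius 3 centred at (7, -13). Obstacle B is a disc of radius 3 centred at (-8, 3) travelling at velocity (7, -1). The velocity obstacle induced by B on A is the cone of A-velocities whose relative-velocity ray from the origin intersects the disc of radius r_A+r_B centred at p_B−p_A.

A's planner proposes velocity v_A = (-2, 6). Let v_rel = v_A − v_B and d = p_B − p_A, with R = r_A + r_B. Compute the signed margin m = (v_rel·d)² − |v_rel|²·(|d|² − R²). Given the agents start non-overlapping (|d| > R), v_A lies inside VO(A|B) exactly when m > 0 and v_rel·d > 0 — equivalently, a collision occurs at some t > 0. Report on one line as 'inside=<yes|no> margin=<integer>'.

d = (-15, 16),  |d|² = 481;  R = 3+3 = 6,  c = 481−6² = 445
v_rel = (-9, 7),  |v_rel|² = 130;  v_rel·d = (-9)·(-15) + (7)·(16) = 247
130·t² − 494·t + 445 = 0  ⇒  m = 247² − 130·445 = 3159
m = 3159 > 0,  v_rel·d = 247 > 0  ⇒  inside

inside=yes margin=3159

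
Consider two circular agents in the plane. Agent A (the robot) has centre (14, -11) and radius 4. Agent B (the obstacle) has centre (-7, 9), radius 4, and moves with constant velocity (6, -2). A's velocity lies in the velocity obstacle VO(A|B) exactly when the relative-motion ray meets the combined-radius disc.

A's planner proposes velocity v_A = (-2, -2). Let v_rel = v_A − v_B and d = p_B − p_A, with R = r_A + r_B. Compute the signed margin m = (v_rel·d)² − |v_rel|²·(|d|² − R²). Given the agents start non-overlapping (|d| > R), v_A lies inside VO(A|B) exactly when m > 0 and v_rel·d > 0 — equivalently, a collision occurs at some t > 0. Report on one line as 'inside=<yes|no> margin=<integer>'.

d = (-21, 20),  |d|² = 841;  R = 4+4 = 8,  c = 841−8² = 777
v_rel = (-8, 0),  |v_rel|² = 64;  v_rel·d = (-8)·(-21) + (0)·(20) = 168
64·t² − 336·t + 777 = 0  ⇒  m = 168² − 64·777 = -21504
m = -21504 < 0,  v_rel·d = 168 > 0  ⇒  outside

inside=no margin=-21504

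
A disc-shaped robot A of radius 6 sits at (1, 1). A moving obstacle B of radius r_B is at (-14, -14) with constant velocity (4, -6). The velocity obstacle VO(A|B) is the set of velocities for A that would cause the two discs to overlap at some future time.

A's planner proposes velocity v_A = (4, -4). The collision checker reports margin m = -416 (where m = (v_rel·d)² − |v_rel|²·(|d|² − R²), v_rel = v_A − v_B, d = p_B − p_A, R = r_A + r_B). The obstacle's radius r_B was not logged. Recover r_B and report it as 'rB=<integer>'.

m = -416
d = (-15, -15);  v_rel = (0, 2),  |v_rel|² = 4
v_rel×d = (0)·(-15) − (2)·(-15) = 30
since m = R²·4 − 30²:  R² = (900 + -416) / 4 = 121
R = √121 = 11  ⇒  r_B = 11 − 6 = 5

rB=5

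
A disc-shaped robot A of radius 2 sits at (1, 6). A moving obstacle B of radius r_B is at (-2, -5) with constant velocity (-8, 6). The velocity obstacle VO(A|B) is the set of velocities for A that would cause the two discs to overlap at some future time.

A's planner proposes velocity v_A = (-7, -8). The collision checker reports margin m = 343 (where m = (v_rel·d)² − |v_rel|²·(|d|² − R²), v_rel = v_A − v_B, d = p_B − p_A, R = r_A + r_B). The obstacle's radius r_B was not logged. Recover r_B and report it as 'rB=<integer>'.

m = 343
d = (-3, -11);  v_rel = (1, -14),  |v_rel|² = 197
v_rel×d = (1)·(-11) − (-14)·(-3) = -53
since m = R²·197 − (-53)²:  R² = (2809 + 343) / 197 = 16
R = √16 = 4  ⇒  r_B = 4 − 2 = 2

rB=2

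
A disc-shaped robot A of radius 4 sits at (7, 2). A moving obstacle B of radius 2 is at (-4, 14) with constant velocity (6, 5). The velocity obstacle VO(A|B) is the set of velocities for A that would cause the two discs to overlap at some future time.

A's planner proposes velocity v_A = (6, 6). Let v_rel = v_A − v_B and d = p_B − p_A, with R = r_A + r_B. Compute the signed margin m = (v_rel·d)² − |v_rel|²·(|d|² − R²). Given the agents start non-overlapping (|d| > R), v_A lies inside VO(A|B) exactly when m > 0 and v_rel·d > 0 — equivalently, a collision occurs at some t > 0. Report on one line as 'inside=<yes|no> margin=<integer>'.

d = (-11, 12),  |d|² = 265;  R = 4+2 = 6,  c = 265−6² = 229
v_rel = (0, 1),  |v_rel|² = 1;  v_rel·d = (0)·(-11) + (1)·(12) = 12
1·t² − 24·t + 229 = 0  ⇒  m = 12² − 1·229 = -85
m = -85 < 0,  v_rel·d = 12 > 0  ⇒  outside

inside=no margin=-85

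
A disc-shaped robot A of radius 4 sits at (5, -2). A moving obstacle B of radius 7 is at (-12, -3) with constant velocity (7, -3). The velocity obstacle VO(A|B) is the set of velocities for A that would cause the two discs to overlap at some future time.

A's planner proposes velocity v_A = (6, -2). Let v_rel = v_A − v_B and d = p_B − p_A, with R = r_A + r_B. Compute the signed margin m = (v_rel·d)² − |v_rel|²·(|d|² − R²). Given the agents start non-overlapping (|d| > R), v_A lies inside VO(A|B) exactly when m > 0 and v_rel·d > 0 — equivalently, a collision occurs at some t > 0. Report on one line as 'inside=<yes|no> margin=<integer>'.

d = (-17, -1),  |d|² = 290;  R = 4+7 = 11,  c = 290−11² = 169
v_rel = (-1, 1),  |v_rel|² = 2;  v_rel·d = (-1)·(-17) + (1)·(-1) = 16
2·t² − 32·t + 169 = 0  ⇒  m = 16² − 2·169 = -82
m = -82 < 0,  v_rel·d = 16 > 0  ⇒  outside

inside=no margin=-82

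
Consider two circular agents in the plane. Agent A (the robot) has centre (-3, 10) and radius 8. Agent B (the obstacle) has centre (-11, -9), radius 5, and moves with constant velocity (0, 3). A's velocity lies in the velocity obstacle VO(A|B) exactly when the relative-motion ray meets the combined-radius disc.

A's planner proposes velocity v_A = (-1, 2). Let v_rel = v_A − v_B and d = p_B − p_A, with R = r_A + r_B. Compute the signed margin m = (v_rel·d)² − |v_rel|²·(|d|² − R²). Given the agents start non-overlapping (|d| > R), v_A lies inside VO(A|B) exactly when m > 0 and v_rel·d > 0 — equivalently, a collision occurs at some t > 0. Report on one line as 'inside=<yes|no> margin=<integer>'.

d = (-8, -19),  |d|² = 425;  R = 8+5 = 13,  c = 425−13² = 256
v_rel = (-1, -1),  |v_rel|² = 2;  v_rel·d = (-1)·(-8) + (-1)·(-19) = 27
2·t² − 54·t + 256 = 0  ⇒  m = 27² − 2·256 = 217
m = 217 > 0,  v_rel·d = 27 > 0  ⇒  inside

inside=yes margin=217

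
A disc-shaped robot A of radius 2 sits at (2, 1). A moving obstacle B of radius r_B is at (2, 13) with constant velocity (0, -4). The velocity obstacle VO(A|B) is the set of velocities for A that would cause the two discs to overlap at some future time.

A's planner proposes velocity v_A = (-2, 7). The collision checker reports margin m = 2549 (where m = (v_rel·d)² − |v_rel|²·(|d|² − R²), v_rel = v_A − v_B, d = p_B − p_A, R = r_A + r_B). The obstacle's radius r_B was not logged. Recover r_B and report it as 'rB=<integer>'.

m = 2549
d = (0, 12);  v_rel = (-2, 11),  |v_rel|² = 125
v_rel×d = (-2)·(12) − (11)·(0) = -24
since m = R²·125 − (-24)²:  R² = (576 + 2549) / 125 = 25
R = √25 = 5  ⇒  r_B = 5 − 2 = 3

rB=3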